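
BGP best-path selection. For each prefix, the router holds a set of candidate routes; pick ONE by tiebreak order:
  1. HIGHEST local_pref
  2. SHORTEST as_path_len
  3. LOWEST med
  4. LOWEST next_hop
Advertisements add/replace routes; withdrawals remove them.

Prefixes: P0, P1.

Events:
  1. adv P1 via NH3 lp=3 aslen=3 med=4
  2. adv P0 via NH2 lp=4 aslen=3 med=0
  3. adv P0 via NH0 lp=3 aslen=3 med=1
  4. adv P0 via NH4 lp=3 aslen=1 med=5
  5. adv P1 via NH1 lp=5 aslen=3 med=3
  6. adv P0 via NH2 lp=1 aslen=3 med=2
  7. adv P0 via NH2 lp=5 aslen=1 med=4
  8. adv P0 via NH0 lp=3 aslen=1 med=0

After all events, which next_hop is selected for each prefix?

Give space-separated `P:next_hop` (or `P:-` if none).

Answer: P0:NH2 P1:NH1

Derivation:
Op 1: best P0=- P1=NH3
Op 2: best P0=NH2 P1=NH3
Op 3: best P0=NH2 P1=NH3
Op 4: best P0=NH2 P1=NH3
Op 5: best P0=NH2 P1=NH1
Op 6: best P0=NH4 P1=NH1
Op 7: best P0=NH2 P1=NH1
Op 8: best P0=NH2 P1=NH1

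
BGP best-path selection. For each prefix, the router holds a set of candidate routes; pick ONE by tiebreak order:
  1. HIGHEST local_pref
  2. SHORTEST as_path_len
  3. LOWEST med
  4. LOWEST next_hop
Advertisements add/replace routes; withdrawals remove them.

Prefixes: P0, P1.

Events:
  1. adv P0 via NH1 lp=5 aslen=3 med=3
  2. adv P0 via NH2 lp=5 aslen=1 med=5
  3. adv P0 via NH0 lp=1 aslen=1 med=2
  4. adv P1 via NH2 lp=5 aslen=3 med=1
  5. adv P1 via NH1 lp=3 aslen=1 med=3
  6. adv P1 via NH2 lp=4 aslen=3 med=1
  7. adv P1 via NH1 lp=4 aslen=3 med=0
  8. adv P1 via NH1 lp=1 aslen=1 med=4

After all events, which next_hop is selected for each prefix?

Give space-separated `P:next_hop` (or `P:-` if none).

Answer: P0:NH2 P1:NH2

Derivation:
Op 1: best P0=NH1 P1=-
Op 2: best P0=NH2 P1=-
Op 3: best P0=NH2 P1=-
Op 4: best P0=NH2 P1=NH2
Op 5: best P0=NH2 P1=NH2
Op 6: best P0=NH2 P1=NH2
Op 7: best P0=NH2 P1=NH1
Op 8: best P0=NH2 P1=NH2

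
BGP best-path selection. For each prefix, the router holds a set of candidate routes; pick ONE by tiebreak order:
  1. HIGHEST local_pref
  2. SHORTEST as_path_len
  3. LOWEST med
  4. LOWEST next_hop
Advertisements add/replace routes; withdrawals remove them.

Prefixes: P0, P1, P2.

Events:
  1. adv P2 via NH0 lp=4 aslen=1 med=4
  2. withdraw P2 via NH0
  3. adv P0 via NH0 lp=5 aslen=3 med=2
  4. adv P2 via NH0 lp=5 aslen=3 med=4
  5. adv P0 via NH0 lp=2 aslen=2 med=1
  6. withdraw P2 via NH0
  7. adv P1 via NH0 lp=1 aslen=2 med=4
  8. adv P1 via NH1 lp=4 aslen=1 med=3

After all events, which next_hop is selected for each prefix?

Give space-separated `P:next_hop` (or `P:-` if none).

Answer: P0:NH0 P1:NH1 P2:-

Derivation:
Op 1: best P0=- P1=- P2=NH0
Op 2: best P0=- P1=- P2=-
Op 3: best P0=NH0 P1=- P2=-
Op 4: best P0=NH0 P1=- P2=NH0
Op 5: best P0=NH0 P1=- P2=NH0
Op 6: best P0=NH0 P1=- P2=-
Op 7: best P0=NH0 P1=NH0 P2=-
Op 8: best P0=NH0 P1=NH1 P2=-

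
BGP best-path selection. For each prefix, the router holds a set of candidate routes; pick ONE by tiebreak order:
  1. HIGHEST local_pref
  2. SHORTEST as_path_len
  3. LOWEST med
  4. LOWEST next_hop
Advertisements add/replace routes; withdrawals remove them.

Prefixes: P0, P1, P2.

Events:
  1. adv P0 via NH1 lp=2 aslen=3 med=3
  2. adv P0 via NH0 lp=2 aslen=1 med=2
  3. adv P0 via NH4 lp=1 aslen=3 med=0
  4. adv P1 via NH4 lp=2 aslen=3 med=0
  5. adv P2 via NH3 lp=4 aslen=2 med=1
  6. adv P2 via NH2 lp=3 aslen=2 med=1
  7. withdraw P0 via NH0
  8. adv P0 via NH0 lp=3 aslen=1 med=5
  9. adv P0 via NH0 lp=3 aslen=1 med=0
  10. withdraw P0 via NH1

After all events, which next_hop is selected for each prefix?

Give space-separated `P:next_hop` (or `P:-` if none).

Op 1: best P0=NH1 P1=- P2=-
Op 2: best P0=NH0 P1=- P2=-
Op 3: best P0=NH0 P1=- P2=-
Op 4: best P0=NH0 P1=NH4 P2=-
Op 5: best P0=NH0 P1=NH4 P2=NH3
Op 6: best P0=NH0 P1=NH4 P2=NH3
Op 7: best P0=NH1 P1=NH4 P2=NH3
Op 8: best P0=NH0 P1=NH4 P2=NH3
Op 9: best P0=NH0 P1=NH4 P2=NH3
Op 10: best P0=NH0 P1=NH4 P2=NH3

Answer: P0:NH0 P1:NH4 P2:NH3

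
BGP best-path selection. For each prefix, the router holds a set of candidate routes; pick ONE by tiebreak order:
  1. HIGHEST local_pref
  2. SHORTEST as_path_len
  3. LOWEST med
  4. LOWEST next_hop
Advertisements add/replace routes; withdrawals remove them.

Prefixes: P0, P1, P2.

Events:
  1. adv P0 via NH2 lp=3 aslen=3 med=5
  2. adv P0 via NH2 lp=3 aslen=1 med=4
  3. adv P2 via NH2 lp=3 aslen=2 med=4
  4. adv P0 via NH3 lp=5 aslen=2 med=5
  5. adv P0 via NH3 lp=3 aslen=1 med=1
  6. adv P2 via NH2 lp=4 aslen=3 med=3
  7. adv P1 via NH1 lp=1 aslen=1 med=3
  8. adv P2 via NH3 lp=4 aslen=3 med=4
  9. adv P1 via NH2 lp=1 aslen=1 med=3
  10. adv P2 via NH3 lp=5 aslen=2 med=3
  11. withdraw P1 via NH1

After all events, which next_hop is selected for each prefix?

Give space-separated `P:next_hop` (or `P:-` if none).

Answer: P0:NH3 P1:NH2 P2:NH3

Derivation:
Op 1: best P0=NH2 P1=- P2=-
Op 2: best P0=NH2 P1=- P2=-
Op 3: best P0=NH2 P1=- P2=NH2
Op 4: best P0=NH3 P1=- P2=NH2
Op 5: best P0=NH3 P1=- P2=NH2
Op 6: best P0=NH3 P1=- P2=NH2
Op 7: best P0=NH3 P1=NH1 P2=NH2
Op 8: best P0=NH3 P1=NH1 P2=NH2
Op 9: best P0=NH3 P1=NH1 P2=NH2
Op 10: best P0=NH3 P1=NH1 P2=NH3
Op 11: best P0=NH3 P1=NH2 P2=NH3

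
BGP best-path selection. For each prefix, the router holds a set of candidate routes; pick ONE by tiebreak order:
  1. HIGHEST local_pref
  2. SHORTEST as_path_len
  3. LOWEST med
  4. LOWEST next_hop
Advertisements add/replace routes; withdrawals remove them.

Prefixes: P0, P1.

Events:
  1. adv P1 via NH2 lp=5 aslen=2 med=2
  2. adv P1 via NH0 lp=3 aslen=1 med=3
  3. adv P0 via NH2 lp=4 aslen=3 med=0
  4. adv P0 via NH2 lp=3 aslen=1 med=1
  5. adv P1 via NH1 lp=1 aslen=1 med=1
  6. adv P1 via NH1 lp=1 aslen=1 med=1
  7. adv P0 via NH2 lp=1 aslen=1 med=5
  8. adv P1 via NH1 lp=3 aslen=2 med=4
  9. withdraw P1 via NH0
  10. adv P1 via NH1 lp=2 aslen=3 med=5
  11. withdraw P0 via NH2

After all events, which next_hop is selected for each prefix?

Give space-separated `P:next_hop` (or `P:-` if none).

Answer: P0:- P1:NH2

Derivation:
Op 1: best P0=- P1=NH2
Op 2: best P0=- P1=NH2
Op 3: best P0=NH2 P1=NH2
Op 4: best P0=NH2 P1=NH2
Op 5: best P0=NH2 P1=NH2
Op 6: best P0=NH2 P1=NH2
Op 7: best P0=NH2 P1=NH2
Op 8: best P0=NH2 P1=NH2
Op 9: best P0=NH2 P1=NH2
Op 10: best P0=NH2 P1=NH2
Op 11: best P0=- P1=NH2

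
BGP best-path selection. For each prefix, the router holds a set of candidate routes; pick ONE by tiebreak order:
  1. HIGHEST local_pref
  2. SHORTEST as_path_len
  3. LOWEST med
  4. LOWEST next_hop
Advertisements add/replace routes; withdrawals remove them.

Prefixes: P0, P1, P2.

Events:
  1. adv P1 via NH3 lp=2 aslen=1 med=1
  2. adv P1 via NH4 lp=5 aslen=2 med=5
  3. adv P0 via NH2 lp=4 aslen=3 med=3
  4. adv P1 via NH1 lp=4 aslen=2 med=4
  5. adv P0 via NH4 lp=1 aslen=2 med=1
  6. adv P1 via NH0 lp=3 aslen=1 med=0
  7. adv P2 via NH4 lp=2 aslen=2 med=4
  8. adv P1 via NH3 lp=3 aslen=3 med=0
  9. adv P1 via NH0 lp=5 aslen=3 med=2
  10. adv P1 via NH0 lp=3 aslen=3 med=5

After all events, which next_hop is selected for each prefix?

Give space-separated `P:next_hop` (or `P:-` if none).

Answer: P0:NH2 P1:NH4 P2:NH4

Derivation:
Op 1: best P0=- P1=NH3 P2=-
Op 2: best P0=- P1=NH4 P2=-
Op 3: best P0=NH2 P1=NH4 P2=-
Op 4: best P0=NH2 P1=NH4 P2=-
Op 5: best P0=NH2 P1=NH4 P2=-
Op 6: best P0=NH2 P1=NH4 P2=-
Op 7: best P0=NH2 P1=NH4 P2=NH4
Op 8: best P0=NH2 P1=NH4 P2=NH4
Op 9: best P0=NH2 P1=NH4 P2=NH4
Op 10: best P0=NH2 P1=NH4 P2=NH4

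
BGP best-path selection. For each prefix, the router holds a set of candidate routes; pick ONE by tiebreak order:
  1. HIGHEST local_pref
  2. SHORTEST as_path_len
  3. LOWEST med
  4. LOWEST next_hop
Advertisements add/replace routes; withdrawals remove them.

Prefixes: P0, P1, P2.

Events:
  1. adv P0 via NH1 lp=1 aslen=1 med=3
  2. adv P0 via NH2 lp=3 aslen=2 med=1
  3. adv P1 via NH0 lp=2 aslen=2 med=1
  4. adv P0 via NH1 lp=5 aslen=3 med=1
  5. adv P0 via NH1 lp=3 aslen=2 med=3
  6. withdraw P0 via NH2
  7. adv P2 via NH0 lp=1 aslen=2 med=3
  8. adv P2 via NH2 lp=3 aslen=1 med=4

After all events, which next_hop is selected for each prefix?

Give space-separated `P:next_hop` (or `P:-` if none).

Answer: P0:NH1 P1:NH0 P2:NH2

Derivation:
Op 1: best P0=NH1 P1=- P2=-
Op 2: best P0=NH2 P1=- P2=-
Op 3: best P0=NH2 P1=NH0 P2=-
Op 4: best P0=NH1 P1=NH0 P2=-
Op 5: best P0=NH2 P1=NH0 P2=-
Op 6: best P0=NH1 P1=NH0 P2=-
Op 7: best P0=NH1 P1=NH0 P2=NH0
Op 8: best P0=NH1 P1=NH0 P2=NH2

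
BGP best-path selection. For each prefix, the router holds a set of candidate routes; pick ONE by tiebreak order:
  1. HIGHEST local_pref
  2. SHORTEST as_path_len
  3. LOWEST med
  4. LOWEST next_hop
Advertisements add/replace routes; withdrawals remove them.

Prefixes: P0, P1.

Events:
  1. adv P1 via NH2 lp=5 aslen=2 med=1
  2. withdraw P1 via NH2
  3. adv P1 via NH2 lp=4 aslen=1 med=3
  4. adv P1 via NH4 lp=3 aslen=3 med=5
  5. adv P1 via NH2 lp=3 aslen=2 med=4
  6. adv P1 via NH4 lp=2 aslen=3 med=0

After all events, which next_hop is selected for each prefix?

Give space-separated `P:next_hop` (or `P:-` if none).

Answer: P0:- P1:NH2

Derivation:
Op 1: best P0=- P1=NH2
Op 2: best P0=- P1=-
Op 3: best P0=- P1=NH2
Op 4: best P0=- P1=NH2
Op 5: best P0=- P1=NH2
Op 6: best P0=- P1=NH2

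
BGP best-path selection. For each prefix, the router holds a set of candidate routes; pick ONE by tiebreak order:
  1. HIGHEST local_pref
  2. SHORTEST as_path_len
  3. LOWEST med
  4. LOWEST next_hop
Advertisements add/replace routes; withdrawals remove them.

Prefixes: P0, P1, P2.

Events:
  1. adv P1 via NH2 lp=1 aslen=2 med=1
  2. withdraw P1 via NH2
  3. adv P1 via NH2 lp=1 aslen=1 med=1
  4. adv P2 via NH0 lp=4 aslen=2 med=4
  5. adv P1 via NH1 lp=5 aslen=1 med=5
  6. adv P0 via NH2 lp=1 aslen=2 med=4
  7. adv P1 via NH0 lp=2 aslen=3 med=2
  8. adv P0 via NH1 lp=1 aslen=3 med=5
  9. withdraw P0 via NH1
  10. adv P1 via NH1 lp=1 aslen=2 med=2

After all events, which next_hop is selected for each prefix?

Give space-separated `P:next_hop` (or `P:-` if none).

Op 1: best P0=- P1=NH2 P2=-
Op 2: best P0=- P1=- P2=-
Op 3: best P0=- P1=NH2 P2=-
Op 4: best P0=- P1=NH2 P2=NH0
Op 5: best P0=- P1=NH1 P2=NH0
Op 6: best P0=NH2 P1=NH1 P2=NH0
Op 7: best P0=NH2 P1=NH1 P2=NH0
Op 8: best P0=NH2 P1=NH1 P2=NH0
Op 9: best P0=NH2 P1=NH1 P2=NH0
Op 10: best P0=NH2 P1=NH0 P2=NH0

Answer: P0:NH2 P1:NH0 P2:NH0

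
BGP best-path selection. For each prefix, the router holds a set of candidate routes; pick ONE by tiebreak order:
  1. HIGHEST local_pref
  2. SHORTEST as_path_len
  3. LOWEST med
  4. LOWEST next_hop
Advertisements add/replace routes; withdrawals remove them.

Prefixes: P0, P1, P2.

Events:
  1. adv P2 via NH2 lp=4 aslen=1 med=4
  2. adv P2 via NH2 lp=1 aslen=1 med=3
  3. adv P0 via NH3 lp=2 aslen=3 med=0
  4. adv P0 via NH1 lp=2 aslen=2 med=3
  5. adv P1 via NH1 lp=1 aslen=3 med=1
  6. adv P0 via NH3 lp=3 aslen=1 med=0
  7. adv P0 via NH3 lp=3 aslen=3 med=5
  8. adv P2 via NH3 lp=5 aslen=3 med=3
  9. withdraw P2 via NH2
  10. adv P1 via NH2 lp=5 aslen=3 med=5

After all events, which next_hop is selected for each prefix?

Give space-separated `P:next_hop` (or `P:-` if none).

Answer: P0:NH3 P1:NH2 P2:NH3

Derivation:
Op 1: best P0=- P1=- P2=NH2
Op 2: best P0=- P1=- P2=NH2
Op 3: best P0=NH3 P1=- P2=NH2
Op 4: best P0=NH1 P1=- P2=NH2
Op 5: best P0=NH1 P1=NH1 P2=NH2
Op 6: best P0=NH3 P1=NH1 P2=NH2
Op 7: best P0=NH3 P1=NH1 P2=NH2
Op 8: best P0=NH3 P1=NH1 P2=NH3
Op 9: best P0=NH3 P1=NH1 P2=NH3
Op 10: best P0=NH3 P1=NH2 P2=NH3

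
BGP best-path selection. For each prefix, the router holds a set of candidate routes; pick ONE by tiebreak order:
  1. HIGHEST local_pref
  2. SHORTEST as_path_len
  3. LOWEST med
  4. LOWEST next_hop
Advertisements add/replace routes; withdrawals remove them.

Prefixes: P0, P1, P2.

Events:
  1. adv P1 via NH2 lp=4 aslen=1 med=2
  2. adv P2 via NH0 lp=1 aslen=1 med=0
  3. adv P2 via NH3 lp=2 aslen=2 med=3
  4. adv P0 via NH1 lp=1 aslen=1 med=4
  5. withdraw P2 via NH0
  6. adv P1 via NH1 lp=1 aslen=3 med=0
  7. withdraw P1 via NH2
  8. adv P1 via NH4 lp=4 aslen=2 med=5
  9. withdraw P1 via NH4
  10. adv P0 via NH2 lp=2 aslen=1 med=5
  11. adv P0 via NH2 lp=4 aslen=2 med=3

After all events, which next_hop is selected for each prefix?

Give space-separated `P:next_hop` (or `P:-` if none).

Answer: P0:NH2 P1:NH1 P2:NH3

Derivation:
Op 1: best P0=- P1=NH2 P2=-
Op 2: best P0=- P1=NH2 P2=NH0
Op 3: best P0=- P1=NH2 P2=NH3
Op 4: best P0=NH1 P1=NH2 P2=NH3
Op 5: best P0=NH1 P1=NH2 P2=NH3
Op 6: best P0=NH1 P1=NH2 P2=NH3
Op 7: best P0=NH1 P1=NH1 P2=NH3
Op 8: best P0=NH1 P1=NH4 P2=NH3
Op 9: best P0=NH1 P1=NH1 P2=NH3
Op 10: best P0=NH2 P1=NH1 P2=NH3
Op 11: best P0=NH2 P1=NH1 P2=NH3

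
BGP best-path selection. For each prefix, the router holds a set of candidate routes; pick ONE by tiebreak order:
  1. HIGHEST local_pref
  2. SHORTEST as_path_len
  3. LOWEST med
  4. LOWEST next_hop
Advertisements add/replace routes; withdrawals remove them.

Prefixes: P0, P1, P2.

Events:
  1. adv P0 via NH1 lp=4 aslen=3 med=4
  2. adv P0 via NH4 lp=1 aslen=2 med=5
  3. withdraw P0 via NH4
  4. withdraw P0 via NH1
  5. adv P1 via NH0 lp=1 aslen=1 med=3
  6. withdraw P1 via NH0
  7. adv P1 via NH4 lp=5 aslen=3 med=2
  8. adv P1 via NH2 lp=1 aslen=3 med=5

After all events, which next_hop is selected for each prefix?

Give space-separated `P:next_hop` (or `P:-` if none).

Op 1: best P0=NH1 P1=- P2=-
Op 2: best P0=NH1 P1=- P2=-
Op 3: best P0=NH1 P1=- P2=-
Op 4: best P0=- P1=- P2=-
Op 5: best P0=- P1=NH0 P2=-
Op 6: best P0=- P1=- P2=-
Op 7: best P0=- P1=NH4 P2=-
Op 8: best P0=- P1=NH4 P2=-

Answer: P0:- P1:NH4 P2:-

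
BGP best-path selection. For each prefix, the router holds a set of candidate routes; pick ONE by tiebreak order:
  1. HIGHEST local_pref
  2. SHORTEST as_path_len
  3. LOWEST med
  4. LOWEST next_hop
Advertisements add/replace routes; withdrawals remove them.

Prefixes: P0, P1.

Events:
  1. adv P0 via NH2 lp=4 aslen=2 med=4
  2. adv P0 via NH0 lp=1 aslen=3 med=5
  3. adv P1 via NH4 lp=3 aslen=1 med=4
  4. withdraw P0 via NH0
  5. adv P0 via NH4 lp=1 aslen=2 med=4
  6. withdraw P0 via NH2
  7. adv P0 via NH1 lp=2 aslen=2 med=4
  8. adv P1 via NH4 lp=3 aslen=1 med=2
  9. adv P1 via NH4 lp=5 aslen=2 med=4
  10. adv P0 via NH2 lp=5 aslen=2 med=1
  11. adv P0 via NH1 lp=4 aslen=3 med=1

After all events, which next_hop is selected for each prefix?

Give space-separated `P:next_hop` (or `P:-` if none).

Answer: P0:NH2 P1:NH4

Derivation:
Op 1: best P0=NH2 P1=-
Op 2: best P0=NH2 P1=-
Op 3: best P0=NH2 P1=NH4
Op 4: best P0=NH2 P1=NH4
Op 5: best P0=NH2 P1=NH4
Op 6: best P0=NH4 P1=NH4
Op 7: best P0=NH1 P1=NH4
Op 8: best P0=NH1 P1=NH4
Op 9: best P0=NH1 P1=NH4
Op 10: best P0=NH2 P1=NH4
Op 11: best P0=NH2 P1=NH4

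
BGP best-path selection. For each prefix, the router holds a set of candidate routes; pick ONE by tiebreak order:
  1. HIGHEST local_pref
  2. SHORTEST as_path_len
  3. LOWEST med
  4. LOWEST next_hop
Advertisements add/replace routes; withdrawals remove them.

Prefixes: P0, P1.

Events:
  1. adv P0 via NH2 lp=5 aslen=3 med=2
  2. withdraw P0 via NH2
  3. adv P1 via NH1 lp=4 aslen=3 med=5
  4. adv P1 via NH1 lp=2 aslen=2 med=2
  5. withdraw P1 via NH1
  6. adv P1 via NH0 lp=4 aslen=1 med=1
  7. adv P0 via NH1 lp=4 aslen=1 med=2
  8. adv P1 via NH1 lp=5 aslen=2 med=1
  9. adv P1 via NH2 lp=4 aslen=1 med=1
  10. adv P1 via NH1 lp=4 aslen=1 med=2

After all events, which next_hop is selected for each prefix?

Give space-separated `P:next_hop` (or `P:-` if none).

Answer: P0:NH1 P1:NH0

Derivation:
Op 1: best P0=NH2 P1=-
Op 2: best P0=- P1=-
Op 3: best P0=- P1=NH1
Op 4: best P0=- P1=NH1
Op 5: best P0=- P1=-
Op 6: best P0=- P1=NH0
Op 7: best P0=NH1 P1=NH0
Op 8: best P0=NH1 P1=NH1
Op 9: best P0=NH1 P1=NH1
Op 10: best P0=NH1 P1=NH0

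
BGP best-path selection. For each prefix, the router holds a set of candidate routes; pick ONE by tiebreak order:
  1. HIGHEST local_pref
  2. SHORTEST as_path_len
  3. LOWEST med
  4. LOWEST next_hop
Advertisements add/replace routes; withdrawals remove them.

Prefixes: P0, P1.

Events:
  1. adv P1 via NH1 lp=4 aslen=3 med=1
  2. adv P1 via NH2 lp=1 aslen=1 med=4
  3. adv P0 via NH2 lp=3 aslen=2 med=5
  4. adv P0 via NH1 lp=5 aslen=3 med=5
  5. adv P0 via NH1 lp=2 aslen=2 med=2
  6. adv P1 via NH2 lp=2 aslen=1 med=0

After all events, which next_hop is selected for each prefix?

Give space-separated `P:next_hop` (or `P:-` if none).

Answer: P0:NH2 P1:NH1

Derivation:
Op 1: best P0=- P1=NH1
Op 2: best P0=- P1=NH1
Op 3: best P0=NH2 P1=NH1
Op 4: best P0=NH1 P1=NH1
Op 5: best P0=NH2 P1=NH1
Op 6: best P0=NH2 P1=NH1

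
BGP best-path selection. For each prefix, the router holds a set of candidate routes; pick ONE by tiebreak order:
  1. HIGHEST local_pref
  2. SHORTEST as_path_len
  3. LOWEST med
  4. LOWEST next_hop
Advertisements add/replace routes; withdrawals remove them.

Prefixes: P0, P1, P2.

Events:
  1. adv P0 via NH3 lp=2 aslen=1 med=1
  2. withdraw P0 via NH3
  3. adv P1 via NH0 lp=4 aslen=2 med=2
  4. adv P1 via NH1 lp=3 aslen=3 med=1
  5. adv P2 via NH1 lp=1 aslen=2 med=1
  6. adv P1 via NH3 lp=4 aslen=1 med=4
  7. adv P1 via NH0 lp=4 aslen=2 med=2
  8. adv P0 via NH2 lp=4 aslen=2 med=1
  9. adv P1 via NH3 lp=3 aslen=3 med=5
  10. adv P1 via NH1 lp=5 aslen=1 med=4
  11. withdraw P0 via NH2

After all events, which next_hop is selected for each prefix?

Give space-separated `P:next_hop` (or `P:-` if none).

Answer: P0:- P1:NH1 P2:NH1

Derivation:
Op 1: best P0=NH3 P1=- P2=-
Op 2: best P0=- P1=- P2=-
Op 3: best P0=- P1=NH0 P2=-
Op 4: best P0=- P1=NH0 P2=-
Op 5: best P0=- P1=NH0 P2=NH1
Op 6: best P0=- P1=NH3 P2=NH1
Op 7: best P0=- P1=NH3 P2=NH1
Op 8: best P0=NH2 P1=NH3 P2=NH1
Op 9: best P0=NH2 P1=NH0 P2=NH1
Op 10: best P0=NH2 P1=NH1 P2=NH1
Op 11: best P0=- P1=NH1 P2=NH1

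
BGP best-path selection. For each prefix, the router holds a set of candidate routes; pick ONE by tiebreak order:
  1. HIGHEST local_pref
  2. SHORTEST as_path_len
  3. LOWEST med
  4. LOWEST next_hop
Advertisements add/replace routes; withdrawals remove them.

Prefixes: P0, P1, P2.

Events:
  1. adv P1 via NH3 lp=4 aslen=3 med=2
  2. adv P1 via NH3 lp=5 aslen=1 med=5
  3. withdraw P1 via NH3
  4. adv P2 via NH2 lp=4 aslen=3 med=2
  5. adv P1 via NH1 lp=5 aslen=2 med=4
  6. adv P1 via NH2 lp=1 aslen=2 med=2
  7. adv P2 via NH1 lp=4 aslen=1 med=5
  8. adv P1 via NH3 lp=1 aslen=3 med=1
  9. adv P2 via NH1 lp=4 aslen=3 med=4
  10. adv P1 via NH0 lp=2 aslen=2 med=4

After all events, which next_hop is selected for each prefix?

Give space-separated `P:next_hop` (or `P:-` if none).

Answer: P0:- P1:NH1 P2:NH2

Derivation:
Op 1: best P0=- P1=NH3 P2=-
Op 2: best P0=- P1=NH3 P2=-
Op 3: best P0=- P1=- P2=-
Op 4: best P0=- P1=- P2=NH2
Op 5: best P0=- P1=NH1 P2=NH2
Op 6: best P0=- P1=NH1 P2=NH2
Op 7: best P0=- P1=NH1 P2=NH1
Op 8: best P0=- P1=NH1 P2=NH1
Op 9: best P0=- P1=NH1 P2=NH2
Op 10: best P0=- P1=NH1 P2=NH2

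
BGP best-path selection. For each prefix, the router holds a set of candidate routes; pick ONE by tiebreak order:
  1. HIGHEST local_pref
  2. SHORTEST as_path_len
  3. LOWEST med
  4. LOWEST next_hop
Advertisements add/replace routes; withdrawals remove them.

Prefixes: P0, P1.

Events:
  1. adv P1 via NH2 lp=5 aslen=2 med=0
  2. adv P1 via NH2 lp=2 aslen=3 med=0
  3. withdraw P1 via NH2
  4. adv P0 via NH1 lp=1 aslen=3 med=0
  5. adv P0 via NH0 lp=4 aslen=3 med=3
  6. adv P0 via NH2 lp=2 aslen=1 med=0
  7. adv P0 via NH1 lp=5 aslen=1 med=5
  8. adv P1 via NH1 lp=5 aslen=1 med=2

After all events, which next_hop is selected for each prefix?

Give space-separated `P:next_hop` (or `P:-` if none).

Op 1: best P0=- P1=NH2
Op 2: best P0=- P1=NH2
Op 3: best P0=- P1=-
Op 4: best P0=NH1 P1=-
Op 5: best P0=NH0 P1=-
Op 6: best P0=NH0 P1=-
Op 7: best P0=NH1 P1=-
Op 8: best P0=NH1 P1=NH1

Answer: P0:NH1 P1:NH1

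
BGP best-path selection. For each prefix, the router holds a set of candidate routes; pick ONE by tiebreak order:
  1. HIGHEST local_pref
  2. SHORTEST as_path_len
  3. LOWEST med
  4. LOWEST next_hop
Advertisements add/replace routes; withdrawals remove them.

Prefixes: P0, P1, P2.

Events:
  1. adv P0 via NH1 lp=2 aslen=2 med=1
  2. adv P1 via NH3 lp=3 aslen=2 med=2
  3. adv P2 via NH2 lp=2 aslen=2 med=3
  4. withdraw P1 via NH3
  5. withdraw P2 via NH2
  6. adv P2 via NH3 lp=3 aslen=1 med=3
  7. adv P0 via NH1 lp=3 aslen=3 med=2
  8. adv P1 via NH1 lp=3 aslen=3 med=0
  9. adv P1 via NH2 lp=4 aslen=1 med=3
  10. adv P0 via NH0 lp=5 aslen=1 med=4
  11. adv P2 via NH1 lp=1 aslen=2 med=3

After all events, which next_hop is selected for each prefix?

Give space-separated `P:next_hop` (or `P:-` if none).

Op 1: best P0=NH1 P1=- P2=-
Op 2: best P0=NH1 P1=NH3 P2=-
Op 3: best P0=NH1 P1=NH3 P2=NH2
Op 4: best P0=NH1 P1=- P2=NH2
Op 5: best P0=NH1 P1=- P2=-
Op 6: best P0=NH1 P1=- P2=NH3
Op 7: best P0=NH1 P1=- P2=NH3
Op 8: best P0=NH1 P1=NH1 P2=NH3
Op 9: best P0=NH1 P1=NH2 P2=NH3
Op 10: best P0=NH0 P1=NH2 P2=NH3
Op 11: best P0=NH0 P1=NH2 P2=NH3

Answer: P0:NH0 P1:NH2 P2:NH3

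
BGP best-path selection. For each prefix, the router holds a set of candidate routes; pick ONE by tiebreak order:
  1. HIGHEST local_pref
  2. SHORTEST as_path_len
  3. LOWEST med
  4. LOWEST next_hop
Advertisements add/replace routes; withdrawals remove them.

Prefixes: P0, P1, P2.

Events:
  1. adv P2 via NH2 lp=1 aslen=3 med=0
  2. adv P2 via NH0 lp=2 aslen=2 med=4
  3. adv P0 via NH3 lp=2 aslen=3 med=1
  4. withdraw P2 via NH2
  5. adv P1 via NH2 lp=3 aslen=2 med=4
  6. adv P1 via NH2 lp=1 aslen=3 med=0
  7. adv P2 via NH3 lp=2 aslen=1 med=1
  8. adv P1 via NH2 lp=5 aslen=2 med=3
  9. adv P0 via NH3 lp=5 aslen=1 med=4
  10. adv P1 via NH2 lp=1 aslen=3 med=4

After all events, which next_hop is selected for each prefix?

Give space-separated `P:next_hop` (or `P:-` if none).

Answer: P0:NH3 P1:NH2 P2:NH3

Derivation:
Op 1: best P0=- P1=- P2=NH2
Op 2: best P0=- P1=- P2=NH0
Op 3: best P0=NH3 P1=- P2=NH0
Op 4: best P0=NH3 P1=- P2=NH0
Op 5: best P0=NH3 P1=NH2 P2=NH0
Op 6: best P0=NH3 P1=NH2 P2=NH0
Op 7: best P0=NH3 P1=NH2 P2=NH3
Op 8: best P0=NH3 P1=NH2 P2=NH3
Op 9: best P0=NH3 P1=NH2 P2=NH3
Op 10: best P0=NH3 P1=NH2 P2=NH3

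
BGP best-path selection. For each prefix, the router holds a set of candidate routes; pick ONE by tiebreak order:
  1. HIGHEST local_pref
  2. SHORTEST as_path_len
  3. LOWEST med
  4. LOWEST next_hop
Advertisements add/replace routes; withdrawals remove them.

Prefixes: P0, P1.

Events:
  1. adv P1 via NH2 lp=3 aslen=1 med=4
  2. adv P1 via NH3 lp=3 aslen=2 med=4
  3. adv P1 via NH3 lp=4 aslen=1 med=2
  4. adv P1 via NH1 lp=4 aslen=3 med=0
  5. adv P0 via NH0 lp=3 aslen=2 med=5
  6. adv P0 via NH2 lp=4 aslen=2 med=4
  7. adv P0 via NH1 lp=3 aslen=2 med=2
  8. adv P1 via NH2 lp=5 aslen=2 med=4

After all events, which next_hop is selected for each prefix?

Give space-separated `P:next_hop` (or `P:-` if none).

Op 1: best P0=- P1=NH2
Op 2: best P0=- P1=NH2
Op 3: best P0=- P1=NH3
Op 4: best P0=- P1=NH3
Op 5: best P0=NH0 P1=NH3
Op 6: best P0=NH2 P1=NH3
Op 7: best P0=NH2 P1=NH3
Op 8: best P0=NH2 P1=NH2

Answer: P0:NH2 P1:NH2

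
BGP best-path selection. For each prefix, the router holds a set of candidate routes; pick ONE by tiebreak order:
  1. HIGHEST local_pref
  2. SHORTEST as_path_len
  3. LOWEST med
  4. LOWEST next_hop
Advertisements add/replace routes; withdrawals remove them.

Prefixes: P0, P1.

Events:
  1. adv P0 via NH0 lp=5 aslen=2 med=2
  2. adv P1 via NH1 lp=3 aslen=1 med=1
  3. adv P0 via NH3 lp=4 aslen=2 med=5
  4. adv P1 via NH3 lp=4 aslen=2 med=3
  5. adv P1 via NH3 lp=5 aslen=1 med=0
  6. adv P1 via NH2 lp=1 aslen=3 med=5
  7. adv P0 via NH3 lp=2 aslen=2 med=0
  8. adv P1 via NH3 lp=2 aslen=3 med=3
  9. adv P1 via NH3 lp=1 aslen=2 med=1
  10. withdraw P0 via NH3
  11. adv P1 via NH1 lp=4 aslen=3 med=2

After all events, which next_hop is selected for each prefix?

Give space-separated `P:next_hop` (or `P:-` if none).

Answer: P0:NH0 P1:NH1

Derivation:
Op 1: best P0=NH0 P1=-
Op 2: best P0=NH0 P1=NH1
Op 3: best P0=NH0 P1=NH1
Op 4: best P0=NH0 P1=NH3
Op 5: best P0=NH0 P1=NH3
Op 6: best P0=NH0 P1=NH3
Op 7: best P0=NH0 P1=NH3
Op 8: best P0=NH0 P1=NH1
Op 9: best P0=NH0 P1=NH1
Op 10: best P0=NH0 P1=NH1
Op 11: best P0=NH0 P1=NH1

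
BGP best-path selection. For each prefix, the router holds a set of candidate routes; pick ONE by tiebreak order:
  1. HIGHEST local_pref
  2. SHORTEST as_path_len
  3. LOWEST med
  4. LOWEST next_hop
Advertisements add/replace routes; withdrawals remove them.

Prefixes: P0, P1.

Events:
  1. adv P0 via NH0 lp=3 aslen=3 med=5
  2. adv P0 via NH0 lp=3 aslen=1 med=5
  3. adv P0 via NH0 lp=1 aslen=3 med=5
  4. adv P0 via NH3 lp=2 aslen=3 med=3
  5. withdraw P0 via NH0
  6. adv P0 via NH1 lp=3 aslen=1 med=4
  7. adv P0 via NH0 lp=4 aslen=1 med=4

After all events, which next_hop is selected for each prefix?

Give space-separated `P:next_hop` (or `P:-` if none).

Op 1: best P0=NH0 P1=-
Op 2: best P0=NH0 P1=-
Op 3: best P0=NH0 P1=-
Op 4: best P0=NH3 P1=-
Op 5: best P0=NH3 P1=-
Op 6: best P0=NH1 P1=-
Op 7: best P0=NH0 P1=-

Answer: P0:NH0 P1:-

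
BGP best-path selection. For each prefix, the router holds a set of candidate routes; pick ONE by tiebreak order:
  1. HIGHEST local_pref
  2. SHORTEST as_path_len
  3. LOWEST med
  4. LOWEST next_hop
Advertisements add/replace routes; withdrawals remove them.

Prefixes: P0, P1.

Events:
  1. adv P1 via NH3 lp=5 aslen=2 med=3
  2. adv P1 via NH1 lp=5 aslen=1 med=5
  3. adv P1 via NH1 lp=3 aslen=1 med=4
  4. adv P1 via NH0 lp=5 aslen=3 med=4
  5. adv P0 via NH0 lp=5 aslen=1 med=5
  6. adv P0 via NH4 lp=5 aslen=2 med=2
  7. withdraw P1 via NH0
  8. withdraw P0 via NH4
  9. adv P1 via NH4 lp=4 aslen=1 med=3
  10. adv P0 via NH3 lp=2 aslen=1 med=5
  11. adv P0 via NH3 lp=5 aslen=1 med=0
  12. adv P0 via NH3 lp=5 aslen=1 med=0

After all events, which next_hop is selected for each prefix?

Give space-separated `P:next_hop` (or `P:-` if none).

Op 1: best P0=- P1=NH3
Op 2: best P0=- P1=NH1
Op 3: best P0=- P1=NH3
Op 4: best P0=- P1=NH3
Op 5: best P0=NH0 P1=NH3
Op 6: best P0=NH0 P1=NH3
Op 7: best P0=NH0 P1=NH3
Op 8: best P0=NH0 P1=NH3
Op 9: best P0=NH0 P1=NH3
Op 10: best P0=NH0 P1=NH3
Op 11: best P0=NH3 P1=NH3
Op 12: best P0=NH3 P1=NH3

Answer: P0:NH3 P1:NH3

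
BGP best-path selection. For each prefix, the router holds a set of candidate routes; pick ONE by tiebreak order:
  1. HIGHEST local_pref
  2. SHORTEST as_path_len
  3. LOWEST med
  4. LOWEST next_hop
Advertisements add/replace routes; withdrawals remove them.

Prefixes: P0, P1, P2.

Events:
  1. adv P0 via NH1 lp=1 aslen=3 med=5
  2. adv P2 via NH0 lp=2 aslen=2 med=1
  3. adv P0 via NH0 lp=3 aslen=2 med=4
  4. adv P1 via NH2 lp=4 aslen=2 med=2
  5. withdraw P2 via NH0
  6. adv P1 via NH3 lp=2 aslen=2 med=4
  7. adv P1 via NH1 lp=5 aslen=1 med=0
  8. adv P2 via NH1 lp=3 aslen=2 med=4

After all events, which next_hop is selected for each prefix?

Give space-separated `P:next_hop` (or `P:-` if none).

Op 1: best P0=NH1 P1=- P2=-
Op 2: best P0=NH1 P1=- P2=NH0
Op 3: best P0=NH0 P1=- P2=NH0
Op 4: best P0=NH0 P1=NH2 P2=NH0
Op 5: best P0=NH0 P1=NH2 P2=-
Op 6: best P0=NH0 P1=NH2 P2=-
Op 7: best P0=NH0 P1=NH1 P2=-
Op 8: best P0=NH0 P1=NH1 P2=NH1

Answer: P0:NH0 P1:NH1 P2:NH1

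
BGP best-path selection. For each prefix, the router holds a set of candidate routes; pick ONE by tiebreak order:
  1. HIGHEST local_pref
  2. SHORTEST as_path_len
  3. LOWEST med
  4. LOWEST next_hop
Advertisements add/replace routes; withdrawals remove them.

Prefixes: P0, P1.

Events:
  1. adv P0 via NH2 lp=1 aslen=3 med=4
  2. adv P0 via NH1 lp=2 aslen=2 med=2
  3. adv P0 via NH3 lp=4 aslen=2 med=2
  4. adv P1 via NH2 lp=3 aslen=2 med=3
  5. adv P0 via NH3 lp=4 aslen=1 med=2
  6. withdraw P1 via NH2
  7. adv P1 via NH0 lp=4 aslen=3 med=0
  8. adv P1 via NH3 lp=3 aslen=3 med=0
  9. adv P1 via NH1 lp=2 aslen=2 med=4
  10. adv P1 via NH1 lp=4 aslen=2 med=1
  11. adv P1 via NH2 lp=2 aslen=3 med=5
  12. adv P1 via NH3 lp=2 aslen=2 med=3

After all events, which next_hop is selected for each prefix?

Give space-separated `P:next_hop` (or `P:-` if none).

Op 1: best P0=NH2 P1=-
Op 2: best P0=NH1 P1=-
Op 3: best P0=NH3 P1=-
Op 4: best P0=NH3 P1=NH2
Op 5: best P0=NH3 P1=NH2
Op 6: best P0=NH3 P1=-
Op 7: best P0=NH3 P1=NH0
Op 8: best P0=NH3 P1=NH0
Op 9: best P0=NH3 P1=NH0
Op 10: best P0=NH3 P1=NH1
Op 11: best P0=NH3 P1=NH1
Op 12: best P0=NH3 P1=NH1

Answer: P0:NH3 P1:NH1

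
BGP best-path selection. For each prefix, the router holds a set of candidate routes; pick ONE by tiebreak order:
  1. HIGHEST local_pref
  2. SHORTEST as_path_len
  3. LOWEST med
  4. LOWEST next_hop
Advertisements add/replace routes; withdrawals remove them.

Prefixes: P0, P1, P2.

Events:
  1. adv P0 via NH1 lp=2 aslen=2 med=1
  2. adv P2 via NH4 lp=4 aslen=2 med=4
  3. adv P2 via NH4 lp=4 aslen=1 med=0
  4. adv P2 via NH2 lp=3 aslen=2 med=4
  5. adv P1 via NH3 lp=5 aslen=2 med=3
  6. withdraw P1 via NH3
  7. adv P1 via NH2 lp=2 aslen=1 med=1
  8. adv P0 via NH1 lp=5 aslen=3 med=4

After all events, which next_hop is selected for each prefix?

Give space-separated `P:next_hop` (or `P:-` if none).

Op 1: best P0=NH1 P1=- P2=-
Op 2: best P0=NH1 P1=- P2=NH4
Op 3: best P0=NH1 P1=- P2=NH4
Op 4: best P0=NH1 P1=- P2=NH4
Op 5: best P0=NH1 P1=NH3 P2=NH4
Op 6: best P0=NH1 P1=- P2=NH4
Op 7: best P0=NH1 P1=NH2 P2=NH4
Op 8: best P0=NH1 P1=NH2 P2=NH4

Answer: P0:NH1 P1:NH2 P2:NH4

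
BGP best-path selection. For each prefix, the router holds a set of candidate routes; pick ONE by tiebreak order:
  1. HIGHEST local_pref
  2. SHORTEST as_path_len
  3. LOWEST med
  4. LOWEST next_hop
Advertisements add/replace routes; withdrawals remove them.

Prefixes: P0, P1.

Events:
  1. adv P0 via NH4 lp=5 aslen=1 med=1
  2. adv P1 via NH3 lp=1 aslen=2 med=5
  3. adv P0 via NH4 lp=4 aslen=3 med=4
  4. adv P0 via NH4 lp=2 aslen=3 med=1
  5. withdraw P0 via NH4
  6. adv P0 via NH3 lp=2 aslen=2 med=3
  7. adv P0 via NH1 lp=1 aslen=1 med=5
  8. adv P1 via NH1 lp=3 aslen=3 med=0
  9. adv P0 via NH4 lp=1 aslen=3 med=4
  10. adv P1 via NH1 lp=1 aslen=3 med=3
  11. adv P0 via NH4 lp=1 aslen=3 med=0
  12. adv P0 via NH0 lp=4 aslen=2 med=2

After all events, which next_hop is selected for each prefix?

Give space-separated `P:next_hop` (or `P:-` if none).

Op 1: best P0=NH4 P1=-
Op 2: best P0=NH4 P1=NH3
Op 3: best P0=NH4 P1=NH3
Op 4: best P0=NH4 P1=NH3
Op 5: best P0=- P1=NH3
Op 6: best P0=NH3 P1=NH3
Op 7: best P0=NH3 P1=NH3
Op 8: best P0=NH3 P1=NH1
Op 9: best P0=NH3 P1=NH1
Op 10: best P0=NH3 P1=NH3
Op 11: best P0=NH3 P1=NH3
Op 12: best P0=NH0 P1=NH3

Answer: P0:NH0 P1:NH3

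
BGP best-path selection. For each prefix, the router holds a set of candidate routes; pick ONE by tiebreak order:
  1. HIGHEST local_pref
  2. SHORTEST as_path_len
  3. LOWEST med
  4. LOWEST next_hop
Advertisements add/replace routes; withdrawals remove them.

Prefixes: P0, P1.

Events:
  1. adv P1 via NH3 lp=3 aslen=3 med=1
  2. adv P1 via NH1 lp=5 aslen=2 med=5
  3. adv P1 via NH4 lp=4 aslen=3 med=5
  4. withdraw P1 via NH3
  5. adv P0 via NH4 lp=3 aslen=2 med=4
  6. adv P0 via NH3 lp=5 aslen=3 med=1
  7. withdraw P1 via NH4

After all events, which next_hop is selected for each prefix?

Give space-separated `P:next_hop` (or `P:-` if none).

Answer: P0:NH3 P1:NH1

Derivation:
Op 1: best P0=- P1=NH3
Op 2: best P0=- P1=NH1
Op 3: best P0=- P1=NH1
Op 4: best P0=- P1=NH1
Op 5: best P0=NH4 P1=NH1
Op 6: best P0=NH3 P1=NH1
Op 7: best P0=NH3 P1=NH1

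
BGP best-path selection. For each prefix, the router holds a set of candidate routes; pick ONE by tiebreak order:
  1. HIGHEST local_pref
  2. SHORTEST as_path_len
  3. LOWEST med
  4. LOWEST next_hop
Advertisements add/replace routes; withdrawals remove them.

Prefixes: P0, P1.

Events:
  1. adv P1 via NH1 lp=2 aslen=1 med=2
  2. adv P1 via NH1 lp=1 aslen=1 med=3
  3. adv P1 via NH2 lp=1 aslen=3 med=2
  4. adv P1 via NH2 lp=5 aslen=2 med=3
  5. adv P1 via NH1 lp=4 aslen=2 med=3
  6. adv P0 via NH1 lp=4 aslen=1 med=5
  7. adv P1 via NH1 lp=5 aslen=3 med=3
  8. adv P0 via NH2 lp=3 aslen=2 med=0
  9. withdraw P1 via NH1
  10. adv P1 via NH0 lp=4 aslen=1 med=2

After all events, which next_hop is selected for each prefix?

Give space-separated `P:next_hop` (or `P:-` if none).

Op 1: best P0=- P1=NH1
Op 2: best P0=- P1=NH1
Op 3: best P0=- P1=NH1
Op 4: best P0=- P1=NH2
Op 5: best P0=- P1=NH2
Op 6: best P0=NH1 P1=NH2
Op 7: best P0=NH1 P1=NH2
Op 8: best P0=NH1 P1=NH2
Op 9: best P0=NH1 P1=NH2
Op 10: best P0=NH1 P1=NH2

Answer: P0:NH1 P1:NH2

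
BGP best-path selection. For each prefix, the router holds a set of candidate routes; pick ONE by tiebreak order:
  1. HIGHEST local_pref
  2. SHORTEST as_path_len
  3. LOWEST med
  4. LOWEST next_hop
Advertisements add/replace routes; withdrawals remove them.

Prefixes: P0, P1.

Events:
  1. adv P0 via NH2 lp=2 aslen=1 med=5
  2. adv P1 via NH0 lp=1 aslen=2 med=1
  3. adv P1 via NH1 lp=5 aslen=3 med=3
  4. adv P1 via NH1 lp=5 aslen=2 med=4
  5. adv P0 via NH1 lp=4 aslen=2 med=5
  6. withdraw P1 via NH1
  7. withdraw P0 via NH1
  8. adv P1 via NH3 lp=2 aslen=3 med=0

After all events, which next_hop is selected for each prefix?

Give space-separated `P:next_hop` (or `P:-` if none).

Op 1: best P0=NH2 P1=-
Op 2: best P0=NH2 P1=NH0
Op 3: best P0=NH2 P1=NH1
Op 4: best P0=NH2 P1=NH1
Op 5: best P0=NH1 P1=NH1
Op 6: best P0=NH1 P1=NH0
Op 7: best P0=NH2 P1=NH0
Op 8: best P0=NH2 P1=NH3

Answer: P0:NH2 P1:NH3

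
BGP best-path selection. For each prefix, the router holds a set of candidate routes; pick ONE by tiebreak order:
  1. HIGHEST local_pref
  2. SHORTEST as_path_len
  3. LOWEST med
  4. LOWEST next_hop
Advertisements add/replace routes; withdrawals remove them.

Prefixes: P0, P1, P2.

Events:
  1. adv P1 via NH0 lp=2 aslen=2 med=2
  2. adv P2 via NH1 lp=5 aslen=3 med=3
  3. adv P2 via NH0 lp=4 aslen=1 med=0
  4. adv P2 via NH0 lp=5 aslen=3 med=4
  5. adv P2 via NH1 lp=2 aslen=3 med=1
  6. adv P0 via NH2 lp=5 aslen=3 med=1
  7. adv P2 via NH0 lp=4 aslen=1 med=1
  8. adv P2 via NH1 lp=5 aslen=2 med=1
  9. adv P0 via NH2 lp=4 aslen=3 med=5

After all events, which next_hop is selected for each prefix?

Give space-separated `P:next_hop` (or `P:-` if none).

Answer: P0:NH2 P1:NH0 P2:NH1

Derivation:
Op 1: best P0=- P1=NH0 P2=-
Op 2: best P0=- P1=NH0 P2=NH1
Op 3: best P0=- P1=NH0 P2=NH1
Op 4: best P0=- P1=NH0 P2=NH1
Op 5: best P0=- P1=NH0 P2=NH0
Op 6: best P0=NH2 P1=NH0 P2=NH0
Op 7: best P0=NH2 P1=NH0 P2=NH0
Op 8: best P0=NH2 P1=NH0 P2=NH1
Op 9: best P0=NH2 P1=NH0 P2=NH1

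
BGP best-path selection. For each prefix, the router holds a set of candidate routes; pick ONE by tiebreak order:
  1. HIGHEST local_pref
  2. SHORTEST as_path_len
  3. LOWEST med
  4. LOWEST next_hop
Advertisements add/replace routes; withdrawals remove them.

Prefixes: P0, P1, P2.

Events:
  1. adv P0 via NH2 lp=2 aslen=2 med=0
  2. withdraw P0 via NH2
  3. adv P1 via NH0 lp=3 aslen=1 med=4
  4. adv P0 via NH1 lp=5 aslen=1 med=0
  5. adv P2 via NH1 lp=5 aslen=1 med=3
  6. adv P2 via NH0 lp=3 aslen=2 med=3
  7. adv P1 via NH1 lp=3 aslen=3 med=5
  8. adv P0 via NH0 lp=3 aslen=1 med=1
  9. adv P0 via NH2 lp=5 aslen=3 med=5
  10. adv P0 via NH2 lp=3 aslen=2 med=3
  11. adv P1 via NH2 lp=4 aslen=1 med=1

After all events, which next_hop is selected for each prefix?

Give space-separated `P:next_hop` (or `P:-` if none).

Op 1: best P0=NH2 P1=- P2=-
Op 2: best P0=- P1=- P2=-
Op 3: best P0=- P1=NH0 P2=-
Op 4: best P0=NH1 P1=NH0 P2=-
Op 5: best P0=NH1 P1=NH0 P2=NH1
Op 6: best P0=NH1 P1=NH0 P2=NH1
Op 7: best P0=NH1 P1=NH0 P2=NH1
Op 8: best P0=NH1 P1=NH0 P2=NH1
Op 9: best P0=NH1 P1=NH0 P2=NH1
Op 10: best P0=NH1 P1=NH0 P2=NH1
Op 11: best P0=NH1 P1=NH2 P2=NH1

Answer: P0:NH1 P1:NH2 P2:NH1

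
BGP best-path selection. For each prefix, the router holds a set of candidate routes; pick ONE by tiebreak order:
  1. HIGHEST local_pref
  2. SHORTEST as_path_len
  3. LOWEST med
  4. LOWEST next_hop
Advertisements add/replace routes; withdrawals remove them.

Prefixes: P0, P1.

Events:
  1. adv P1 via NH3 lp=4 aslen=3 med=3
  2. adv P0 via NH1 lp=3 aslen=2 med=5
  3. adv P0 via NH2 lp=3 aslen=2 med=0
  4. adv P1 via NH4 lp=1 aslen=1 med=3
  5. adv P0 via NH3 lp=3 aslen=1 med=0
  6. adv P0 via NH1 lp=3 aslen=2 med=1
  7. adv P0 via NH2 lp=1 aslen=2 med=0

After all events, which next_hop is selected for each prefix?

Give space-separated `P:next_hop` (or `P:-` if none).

Op 1: best P0=- P1=NH3
Op 2: best P0=NH1 P1=NH3
Op 3: best P0=NH2 P1=NH3
Op 4: best P0=NH2 P1=NH3
Op 5: best P0=NH3 P1=NH3
Op 6: best P0=NH3 P1=NH3
Op 7: best P0=NH3 P1=NH3

Answer: P0:NH3 P1:NH3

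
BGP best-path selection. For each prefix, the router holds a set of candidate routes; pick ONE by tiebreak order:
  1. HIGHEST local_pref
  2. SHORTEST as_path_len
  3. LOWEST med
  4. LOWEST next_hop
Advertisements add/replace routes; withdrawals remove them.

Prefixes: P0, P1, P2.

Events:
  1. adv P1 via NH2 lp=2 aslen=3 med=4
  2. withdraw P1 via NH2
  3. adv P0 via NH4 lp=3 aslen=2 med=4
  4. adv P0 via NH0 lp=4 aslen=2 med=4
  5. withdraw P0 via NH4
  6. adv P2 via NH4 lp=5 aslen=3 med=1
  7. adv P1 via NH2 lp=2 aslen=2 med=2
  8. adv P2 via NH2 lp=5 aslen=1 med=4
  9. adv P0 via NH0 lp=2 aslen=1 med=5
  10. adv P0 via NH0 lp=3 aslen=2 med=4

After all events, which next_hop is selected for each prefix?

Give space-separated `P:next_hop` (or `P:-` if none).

Answer: P0:NH0 P1:NH2 P2:NH2

Derivation:
Op 1: best P0=- P1=NH2 P2=-
Op 2: best P0=- P1=- P2=-
Op 3: best P0=NH4 P1=- P2=-
Op 4: best P0=NH0 P1=- P2=-
Op 5: best P0=NH0 P1=- P2=-
Op 6: best P0=NH0 P1=- P2=NH4
Op 7: best P0=NH0 P1=NH2 P2=NH4
Op 8: best P0=NH0 P1=NH2 P2=NH2
Op 9: best P0=NH0 P1=NH2 P2=NH2
Op 10: best P0=NH0 P1=NH2 P2=NH2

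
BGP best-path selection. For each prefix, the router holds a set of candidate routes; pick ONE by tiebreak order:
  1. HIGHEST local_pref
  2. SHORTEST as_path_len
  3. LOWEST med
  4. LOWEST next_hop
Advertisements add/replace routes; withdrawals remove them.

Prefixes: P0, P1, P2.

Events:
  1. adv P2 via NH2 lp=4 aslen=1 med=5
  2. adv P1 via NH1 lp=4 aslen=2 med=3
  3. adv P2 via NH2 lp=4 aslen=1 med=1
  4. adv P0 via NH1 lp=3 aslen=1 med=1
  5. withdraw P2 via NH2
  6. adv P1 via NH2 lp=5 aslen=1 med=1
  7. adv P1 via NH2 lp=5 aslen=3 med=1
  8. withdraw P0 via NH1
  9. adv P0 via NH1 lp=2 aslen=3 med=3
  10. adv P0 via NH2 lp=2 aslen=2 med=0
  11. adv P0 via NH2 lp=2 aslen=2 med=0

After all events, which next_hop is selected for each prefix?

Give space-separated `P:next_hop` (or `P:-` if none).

Op 1: best P0=- P1=- P2=NH2
Op 2: best P0=- P1=NH1 P2=NH2
Op 3: best P0=- P1=NH1 P2=NH2
Op 4: best P0=NH1 P1=NH1 P2=NH2
Op 5: best P0=NH1 P1=NH1 P2=-
Op 6: best P0=NH1 P1=NH2 P2=-
Op 7: best P0=NH1 P1=NH2 P2=-
Op 8: best P0=- P1=NH2 P2=-
Op 9: best P0=NH1 P1=NH2 P2=-
Op 10: best P0=NH2 P1=NH2 P2=-
Op 11: best P0=NH2 P1=NH2 P2=-

Answer: P0:NH2 P1:NH2 P2:-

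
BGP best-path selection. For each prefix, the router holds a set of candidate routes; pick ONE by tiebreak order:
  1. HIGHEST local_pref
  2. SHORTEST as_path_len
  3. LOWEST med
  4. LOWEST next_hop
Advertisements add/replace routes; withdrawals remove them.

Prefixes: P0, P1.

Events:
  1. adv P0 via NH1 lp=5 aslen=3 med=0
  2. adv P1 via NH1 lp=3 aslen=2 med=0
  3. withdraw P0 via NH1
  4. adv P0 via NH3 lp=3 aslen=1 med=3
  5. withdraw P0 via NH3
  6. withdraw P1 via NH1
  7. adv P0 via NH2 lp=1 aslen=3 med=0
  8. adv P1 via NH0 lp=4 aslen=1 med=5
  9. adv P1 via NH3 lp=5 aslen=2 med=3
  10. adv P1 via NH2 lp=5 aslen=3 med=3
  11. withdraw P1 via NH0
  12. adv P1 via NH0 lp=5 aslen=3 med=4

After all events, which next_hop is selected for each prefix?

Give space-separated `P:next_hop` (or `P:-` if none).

Answer: P0:NH2 P1:NH3

Derivation:
Op 1: best P0=NH1 P1=-
Op 2: best P0=NH1 P1=NH1
Op 3: best P0=- P1=NH1
Op 4: best P0=NH3 P1=NH1
Op 5: best P0=- P1=NH1
Op 6: best P0=- P1=-
Op 7: best P0=NH2 P1=-
Op 8: best P0=NH2 P1=NH0
Op 9: best P0=NH2 P1=NH3
Op 10: best P0=NH2 P1=NH3
Op 11: best P0=NH2 P1=NH3
Op 12: best P0=NH2 P1=NH3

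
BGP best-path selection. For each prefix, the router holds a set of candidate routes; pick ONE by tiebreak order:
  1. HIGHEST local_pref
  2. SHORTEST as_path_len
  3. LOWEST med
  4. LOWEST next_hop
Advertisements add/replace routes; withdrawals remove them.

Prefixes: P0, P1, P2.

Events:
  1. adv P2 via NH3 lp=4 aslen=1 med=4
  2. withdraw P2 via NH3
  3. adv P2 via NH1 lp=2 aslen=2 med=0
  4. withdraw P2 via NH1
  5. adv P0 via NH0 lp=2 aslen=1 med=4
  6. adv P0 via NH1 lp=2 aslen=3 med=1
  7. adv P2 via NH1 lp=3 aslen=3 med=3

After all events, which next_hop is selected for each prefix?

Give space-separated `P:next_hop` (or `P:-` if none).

Op 1: best P0=- P1=- P2=NH3
Op 2: best P0=- P1=- P2=-
Op 3: best P0=- P1=- P2=NH1
Op 4: best P0=- P1=- P2=-
Op 5: best P0=NH0 P1=- P2=-
Op 6: best P0=NH0 P1=- P2=-
Op 7: best P0=NH0 P1=- P2=NH1

Answer: P0:NH0 P1:- P2:NH1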